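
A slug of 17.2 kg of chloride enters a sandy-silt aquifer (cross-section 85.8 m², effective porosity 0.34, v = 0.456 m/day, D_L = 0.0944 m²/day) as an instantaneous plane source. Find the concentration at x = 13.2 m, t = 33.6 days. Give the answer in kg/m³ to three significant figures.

0.0655 kg/m³

For an instantaneous plane source, C(x,t) = M/(n_e·A·√(4πDt)) · exp(−(x−vt)²/(4Dt)), with n_e·A the pore (flow) area.
Plume center vt = 0.456 × 33.6 = 15.3216 m, so the well at 13.2 m is 2.1216 m upgradient of the peak.
√(4πDt) = 6.313 m, giving peak height M/(n_e·A·√(4πDt)) = 17.2/(0.34 × 85.8 × 6.313) = 0.09340 kg/m³.
(x−vt)²/(4Dt) = (-2.1216)²/(4 × 0.0944 × 33.6) = 0.3548; exp(−0.3548) = 0.7013.
C = 0.09340 × 0.7013 = 0.0655 kg/m³.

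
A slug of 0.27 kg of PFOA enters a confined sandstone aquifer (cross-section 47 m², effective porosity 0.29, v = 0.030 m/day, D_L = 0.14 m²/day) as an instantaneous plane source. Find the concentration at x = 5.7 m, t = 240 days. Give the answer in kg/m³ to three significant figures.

0.000948 kg/m³

For an instantaneous plane source, C(x,t) = M/(n_e·A·√(4πDt)) · exp(−(x−vt)²/(4Dt)), with n_e·A the pore (flow) area.
Plume center vt = 0.030 × 240 = 7.2 m, so the well at 5.7 m is 1.5 m upgradient of the peak.
√(4πDt) = 20.55 m, giving peak height M/(n_e·A·√(4πDt)) = 0.27/(0.29 × 47 × 20.55) = 0.0009640 kg/m³.
(x−vt)²/(4Dt) = (-1.5)²/(4 × 0.14 × 240) = 0.01674; exp(−0.01674) = 0.9834.
C = 0.0009640 × 0.9834 = 0.000948 kg/m³.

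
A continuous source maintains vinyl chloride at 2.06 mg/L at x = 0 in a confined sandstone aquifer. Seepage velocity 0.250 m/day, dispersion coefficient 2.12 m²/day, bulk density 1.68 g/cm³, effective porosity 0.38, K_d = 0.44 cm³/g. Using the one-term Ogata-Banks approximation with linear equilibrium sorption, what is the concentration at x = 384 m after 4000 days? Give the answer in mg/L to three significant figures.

0.575 mg/L

Retardation factor R = 1 + ρ_b·K_d/n = 1 + 1.68 × 0.44/0.38 = 2.945.
Sorption retards both mechanisms: v_R = v/R = 0.08489 m/day, D_R = D/R = 0.7199 m²/day.
v_R·t = 0.08489 × 4000 = 339.56 m; 2√(D_R t) = 107.3 m; argument = (384 − 339.56)/107.3 = 0.4142.
C = C₀ × ½·erfc(0.4142) = 2.06 × 0.2790 = 0.575 mg/L.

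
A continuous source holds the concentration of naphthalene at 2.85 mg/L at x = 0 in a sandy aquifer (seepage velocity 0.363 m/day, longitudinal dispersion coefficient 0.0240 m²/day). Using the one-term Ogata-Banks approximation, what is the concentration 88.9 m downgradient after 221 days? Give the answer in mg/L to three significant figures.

0.0110 mg/L

For a continuous step input, C/C₀ ≈ ½·erfc((x−vt)/(2√(Dt))).
vt = 0.363 × 221 = 80.223 m and 2√(Dt) = 2√(0.0240 × 221) = 4.606 m.
Argument (x−vt)/(2√(Dt)) = (88.9 − 80.223)/4.606 = 1.884; ½·erfc(1.884) = 0.003857.
C = 2.85 × 0.003857 = 0.0110 mg/L.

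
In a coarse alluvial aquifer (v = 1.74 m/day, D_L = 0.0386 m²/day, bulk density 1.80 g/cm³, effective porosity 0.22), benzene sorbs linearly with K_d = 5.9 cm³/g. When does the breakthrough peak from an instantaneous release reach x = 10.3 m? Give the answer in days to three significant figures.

291 days

Retardation factor R = 1 + ρ_b·K_d/n = 1 + 1.80 × 5.9/0.22 = 49.27.
Sorption retards both mechanisms: v_R = v/R = 0.03532 m/day, D_R = D/R = 0.0007834 m²/day.
Peak time from v_R²t² + 2D_R t − x² = 0: t = (√(D_R² + v_R²x²) − D_R)/v_R².
√(D_R² + v_R²x²) = √(0.0007834² + 0.03532² × 10.3²) = 0.3638; v_R² = 0.001248.
t = (0.3638 − 0.0007834)/0.001248 = 291 days.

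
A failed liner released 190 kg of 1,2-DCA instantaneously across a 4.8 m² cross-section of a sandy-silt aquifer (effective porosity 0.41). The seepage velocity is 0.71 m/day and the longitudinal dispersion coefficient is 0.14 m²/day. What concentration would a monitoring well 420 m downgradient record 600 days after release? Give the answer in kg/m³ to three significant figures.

2.67 kg/m³

For an instantaneous plane source, C(x,t) = M/(n_e·A·√(4πDt)) · exp(−(x−vt)²/(4Dt)), with n_e·A the pore (flow) area.
Plume center vt = 0.71 × 600 = 426 m, so the well at 420 m is 6 m upgradient of the peak.
√(4πDt) = 32.49 m, giving peak height M/(n_e·A·√(4πDt)) = 190/(0.41 × 4.8 × 32.49) = 2.972 kg/m³.
(x−vt)²/(4Dt) = (-6)²/(4 × 0.14 × 600) = 0.1071; exp(−0.1071) = 0.8984.
C = 2.972 × 0.8984 = 2.67 kg/m³.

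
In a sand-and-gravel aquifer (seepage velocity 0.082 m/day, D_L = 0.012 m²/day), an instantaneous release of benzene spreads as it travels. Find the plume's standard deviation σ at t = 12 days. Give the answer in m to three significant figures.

Dispersive spreading gives a Gaussian with σ² = 2Dt; advection only shifts the center.
σ = √(2 × 0.012 × 12) = 0.537 m.

0.537 m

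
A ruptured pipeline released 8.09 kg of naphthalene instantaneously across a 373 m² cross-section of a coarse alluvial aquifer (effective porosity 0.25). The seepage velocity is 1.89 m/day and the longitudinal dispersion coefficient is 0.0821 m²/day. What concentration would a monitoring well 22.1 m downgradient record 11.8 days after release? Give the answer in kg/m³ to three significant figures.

0.0246 kg/m³

For an instantaneous plane source, C(x,t) = M/(n_e·A·√(4πDt)) · exp(−(x−vt)²/(4Dt)), with n_e·A the pore (flow) area.
Plume center vt = 1.89 × 11.8 = 22.302 m, so the well at 22.1 m is 0.202 m upgradient of the peak.
√(4πDt) = 3.489 m, giving peak height M/(n_e·A·√(4πDt)) = 8.09/(0.25 × 373 × 3.489) = 0.02487 kg/m³.
(x−vt)²/(4Dt) = (-0.202)²/(4 × 0.0821 × 11.8) = 0.01053; exp(−0.01053) = 0.9895.
C = 0.02487 × 0.9895 = 0.0246 kg/m³.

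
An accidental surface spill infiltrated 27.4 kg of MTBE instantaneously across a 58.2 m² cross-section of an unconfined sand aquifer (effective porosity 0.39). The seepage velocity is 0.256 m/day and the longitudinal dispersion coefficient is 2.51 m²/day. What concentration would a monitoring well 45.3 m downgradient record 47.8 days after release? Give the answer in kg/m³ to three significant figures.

For an instantaneous plane source, C(x,t) = M/(n_e·A·√(4πDt)) · exp(−(x−vt)²/(4Dt)), with n_e·A the pore (flow) area.
Plume center vt = 0.256 × 47.8 = 12.2368 m, so the well at 45.3 m is 33.0632 m downgradient of the peak.
√(4πDt) = 38.83 m, giving peak height M/(n_e·A·√(4πDt)) = 27.4/(0.39 × 58.2 × 38.83) = 0.03109 kg/m³.
(x−vt)²/(4Dt) = (33.0632)²/(4 × 2.51 × 47.8) = 2.278; exp(−2.278) = 0.1025.
C = 0.03109 × 0.1025 = 0.00319 kg/m³.

0.00319 kg/m³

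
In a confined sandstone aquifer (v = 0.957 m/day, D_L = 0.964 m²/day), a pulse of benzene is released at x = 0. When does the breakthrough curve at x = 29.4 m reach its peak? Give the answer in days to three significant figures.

For the 1D instantaneous-source solution, setting ∂C/∂t = 0 at fixed x gives v²t² + 2Dt − x² = 0, so t = (√(D² + v²x²) − D)/v².
√(D² + v²x²) = √(0.964² + 0.957² × 29.4²) = 28.15; v² = 0.915849.
t = (28.15 − 0.964)/0.915849 = 29.7 days (vs. the pure-advection estimate x/v = 30.7 d).

29.7 days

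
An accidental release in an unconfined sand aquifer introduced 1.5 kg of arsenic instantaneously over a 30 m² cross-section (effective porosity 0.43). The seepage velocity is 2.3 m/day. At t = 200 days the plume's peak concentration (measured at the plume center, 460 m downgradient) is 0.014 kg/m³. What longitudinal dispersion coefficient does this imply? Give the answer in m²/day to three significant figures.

At the plume center C_max = M/(n_e·A·√(4πDt)), so D = M²/(4πt·(n_e·A·C_max)²).
n_e·A·C_max = 0.43 × 30 × 0.014 = 0.1806 kg/m.
D = 1.5²/(4π × 200 × 0.1806²) = 0.0274 m²/day.

0.0274 m²/day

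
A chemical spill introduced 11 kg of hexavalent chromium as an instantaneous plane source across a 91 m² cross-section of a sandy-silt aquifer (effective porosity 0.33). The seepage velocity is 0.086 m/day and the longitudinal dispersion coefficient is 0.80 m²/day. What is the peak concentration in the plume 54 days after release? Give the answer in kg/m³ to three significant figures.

0.0157 kg/m³

The peak of an instantaneous 1D plume sits at x = vt; there the Gaussian factor is 1 and C_max = M/(n_e·A·√(4πDt)), where n_e·A is the pore area the mass is dissolved in.
√(4πDt) = √(4π × 0.80 × 54) = 23.30 m, so C_max = 11/(0.33 × 91 × 23.30) = 0.0157 kg/m³.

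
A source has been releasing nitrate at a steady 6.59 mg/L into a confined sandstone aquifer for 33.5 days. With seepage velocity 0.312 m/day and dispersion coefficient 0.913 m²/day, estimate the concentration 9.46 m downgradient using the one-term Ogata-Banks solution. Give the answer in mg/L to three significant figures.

For a continuous step input, C/C₀ ≈ ½·erfc((x−vt)/(2√(Dt))).
vt = 0.312 × 33.5 = 10.452 m and 2√(Dt) = 2√(0.913 × 33.5) = 11.06 m.
Argument (x−vt)/(2√(Dt)) = (9.46 − 10.452)/11.06 = -0.08969; ½·erfc(-0.08969) = 0.5505.
C = 6.59 × 0.5505 = 3.63 mg/L.

3.63 mg/L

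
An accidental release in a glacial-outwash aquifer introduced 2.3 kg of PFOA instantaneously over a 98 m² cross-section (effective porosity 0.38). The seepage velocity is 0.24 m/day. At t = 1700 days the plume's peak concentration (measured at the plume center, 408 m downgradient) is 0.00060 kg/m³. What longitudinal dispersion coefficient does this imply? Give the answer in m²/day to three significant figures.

At the plume center C_max = M/(n_e·A·√(4πDt)), so D = M²/(4πt·(n_e·A·C_max)²).
n_e·A·C_max = 0.38 × 98 × 0.00060 = 0.02234 kg/m.
D = 2.3²/(4π × 1700 × 0.02234²) = 0.496 m²/day.

0.496 m²/day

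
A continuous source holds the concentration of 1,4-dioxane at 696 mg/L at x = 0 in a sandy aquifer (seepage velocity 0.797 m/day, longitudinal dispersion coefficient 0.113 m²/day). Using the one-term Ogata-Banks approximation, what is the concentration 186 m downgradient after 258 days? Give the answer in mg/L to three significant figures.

692 mg/L

For a continuous step input, C/C₀ ≈ ½·erfc((x−vt)/(2√(Dt))).
vt = 0.797 × 258 = 205.626 m and 2√(Dt) = 2√(0.113 × 258) = 10.80 m.
Argument (x−vt)/(2√(Dt)) = (186 − 205.626)/10.80 = -1.817; ½·erfc(-1.817) = 0.9949.
C = 696 × 0.9949 = 692 mg/L.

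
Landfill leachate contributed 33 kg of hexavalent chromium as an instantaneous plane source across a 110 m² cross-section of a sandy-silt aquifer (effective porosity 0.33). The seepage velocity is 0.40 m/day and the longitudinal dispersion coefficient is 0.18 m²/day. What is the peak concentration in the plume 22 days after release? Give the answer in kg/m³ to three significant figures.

The peak of an instantaneous 1D plume sits at x = vt; there the Gaussian factor is 1 and C_max = M/(n_e·A·√(4πDt)), where n_e·A is the pore area the mass is dissolved in.
√(4πDt) = √(4π × 0.18 × 22) = 7.054 m, so C_max = 33/(0.33 × 110 × 7.054) = 0.129 kg/m³.

0.129 kg/m³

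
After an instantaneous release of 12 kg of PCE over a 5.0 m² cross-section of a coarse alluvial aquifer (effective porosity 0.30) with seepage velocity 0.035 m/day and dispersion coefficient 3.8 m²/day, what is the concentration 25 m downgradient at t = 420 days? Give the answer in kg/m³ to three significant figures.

For an instantaneous plane source, C(x,t) = M/(n_e·A·√(4πDt)) · exp(−(x−vt)²/(4Dt)), with n_e·A the pore (flow) area.
Plume center vt = 0.035 × 420 = 14.7 m, so the well at 25 m is 10.3 m downgradient of the peak.
√(4πDt) = 141.6 m, giving peak height M/(n_e·A·√(4πDt)) = 12/(0.30 × 5.0 × 141.6) = 0.05650 kg/m³.
(x−vt)²/(4Dt) = (10.3)²/(4 × 3.8 × 420) = 0.01662; exp(−0.01662) = 0.9835.
C = 0.05650 × 0.9835 = 0.0556 kg/m³.

0.0556 kg/m³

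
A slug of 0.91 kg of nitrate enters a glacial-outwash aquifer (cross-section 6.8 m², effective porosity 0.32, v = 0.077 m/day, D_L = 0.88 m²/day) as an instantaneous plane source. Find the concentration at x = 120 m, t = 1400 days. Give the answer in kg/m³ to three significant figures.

0.00326 kg/m³

For an instantaneous plane source, C(x,t) = M/(n_e·A·√(4πDt)) · exp(−(x−vt)²/(4Dt)), with n_e·A the pore (flow) area.
Plume center vt = 0.077 × 1400 = 107.8 m, so the well at 120 m is 12.2 m downgradient of the peak.
√(4πDt) = 124.4 m, giving peak height M/(n_e·A·√(4πDt)) = 0.91/(0.32 × 6.8 × 124.4) = 0.003362 kg/m³.
(x−vt)²/(4Dt) = (12.2)²/(4 × 0.88 × 1400) = 0.03020; exp(−0.03020) = 0.9703.
C = 0.003362 × 0.9703 = 0.00326 kg/m³.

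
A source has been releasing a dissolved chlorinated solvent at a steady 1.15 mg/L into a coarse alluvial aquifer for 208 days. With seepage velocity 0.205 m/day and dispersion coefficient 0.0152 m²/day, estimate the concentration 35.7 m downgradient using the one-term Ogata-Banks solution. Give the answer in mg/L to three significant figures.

For a continuous step input, C/C₀ ≈ ½·erfc((x−vt)/(2√(Dt))).
vt = 0.205 × 208 = 42.64 m and 2√(Dt) = 2√(0.0152 × 208) = 3.556 m.
Argument (x−vt)/(2√(Dt)) = (35.7 − 42.64)/3.556 = -1.952; ½·erfc(-1.952) = 0.9971.
C = 1.15 × 0.9971 = 1.15 mg/L.

1.15 mg/L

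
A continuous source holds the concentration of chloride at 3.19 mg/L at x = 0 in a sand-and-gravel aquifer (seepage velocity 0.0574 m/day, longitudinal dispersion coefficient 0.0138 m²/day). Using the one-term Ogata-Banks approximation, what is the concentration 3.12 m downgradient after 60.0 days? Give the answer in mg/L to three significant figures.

1.91 mg/L

For a continuous step input, C/C₀ ≈ ½·erfc((x−vt)/(2√(Dt))).
vt = 0.0574 × 60.0 = 3.444 m and 2√(Dt) = 2√(0.0138 × 60.0) = 1.820 m.
Argument (x−vt)/(2√(Dt)) = (3.12 − 3.444)/1.820 = -0.1780; ½·erfc(-0.1780) = 0.5994.
C = 3.19 × 0.5994 = 1.91 mg/L.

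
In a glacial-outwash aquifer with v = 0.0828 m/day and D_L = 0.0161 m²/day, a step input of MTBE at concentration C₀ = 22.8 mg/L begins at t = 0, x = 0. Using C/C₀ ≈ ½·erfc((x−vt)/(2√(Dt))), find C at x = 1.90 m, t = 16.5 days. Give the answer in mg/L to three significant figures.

For a continuous step input, C/C₀ ≈ ½·erfc((x−vt)/(2√(Dt))).
vt = 0.0828 × 16.5 = 1.3662 m and 2√(Dt) = 2√(0.0161 × 16.5) = 1.031 m.
Argument (x−vt)/(2√(Dt)) = (1.90 − 1.3662)/1.031 = 0.5177; ½·erfc(0.5177) = 0.2320.
C = 22.8 × 0.2320 = 5.29 mg/L.

5.29 mg/L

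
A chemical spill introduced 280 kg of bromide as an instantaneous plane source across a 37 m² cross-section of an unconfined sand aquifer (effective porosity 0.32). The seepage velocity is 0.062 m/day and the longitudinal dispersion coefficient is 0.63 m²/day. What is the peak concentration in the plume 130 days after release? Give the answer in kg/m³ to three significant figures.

The peak of an instantaneous 1D plume sits at x = vt; there the Gaussian factor is 1 and C_max = M/(n_e·A·√(4πDt)), where n_e·A is the pore area the mass is dissolved in.
√(4πDt) = √(4π × 0.63 × 130) = 32.08 m, so C_max = 280/(0.32 × 37 × 32.08) = 0.737 kg/m³.

0.737 kg/m³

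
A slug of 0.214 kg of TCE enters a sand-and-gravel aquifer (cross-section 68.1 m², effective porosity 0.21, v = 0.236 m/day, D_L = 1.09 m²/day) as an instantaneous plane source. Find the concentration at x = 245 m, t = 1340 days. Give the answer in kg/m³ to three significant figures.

4.63e-05 kg/m³

For an instantaneous plane source, C(x,t) = M/(n_e·A·√(4πDt)) · exp(−(x−vt)²/(4Dt)), with n_e·A the pore (flow) area.
Plume center vt = 0.236 × 1340 = 316.24 m, so the well at 245 m is 71.24 m upgradient of the peak.
√(4πDt) = 135.5 m, giving peak height M/(n_e·A·√(4πDt)) = 0.214/(0.21 × 68.1 × 135.5) = 0.0001104 kg/m³.
(x−vt)²/(4Dt) = (-71.24)²/(4 × 1.09 × 1340) = 0.8687; exp(−0.8687) = 0.4195.
C = 0.0001104 × 0.4195 = 4.63e-05 kg/m³.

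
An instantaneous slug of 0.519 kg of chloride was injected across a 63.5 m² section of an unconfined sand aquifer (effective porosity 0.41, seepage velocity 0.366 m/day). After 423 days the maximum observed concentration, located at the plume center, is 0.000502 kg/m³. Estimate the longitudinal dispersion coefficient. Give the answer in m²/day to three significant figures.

At the plume center C_max = M/(n_e·A·√(4πDt)), so D = M²/(4πt·(n_e·A·C_max)²).
n_e·A·C_max = 0.41 × 63.5 × 0.000502 = 0.01307 kg/m.
D = 0.519²/(4π × 423 × 0.01307²) = 0.297 m²/day.

0.297 m²/day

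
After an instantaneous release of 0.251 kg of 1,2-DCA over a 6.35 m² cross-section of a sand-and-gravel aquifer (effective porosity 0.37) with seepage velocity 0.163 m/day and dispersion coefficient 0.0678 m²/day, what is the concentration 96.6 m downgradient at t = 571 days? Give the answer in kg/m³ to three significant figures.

0.00447 kg/m³

For an instantaneous plane source, C(x,t) = M/(n_e·A·√(4πDt)) · exp(−(x−vt)²/(4Dt)), with n_e·A the pore (flow) area.
Plume center vt = 0.163 × 571 = 93.073 m, so the well at 96.6 m is 3.527 m downgradient of the peak.
√(4πDt) = 22.06 m, giving peak height M/(n_e·A·√(4πDt)) = 0.251/(0.37 × 6.35 × 22.06) = 0.004843 kg/m³.
(x−vt)²/(4Dt) = (3.527)²/(4 × 0.0678 × 571) = 0.08033; exp(−0.08033) = 0.9228.
C = 0.004843 × 0.9228 = 0.00447 kg/m³.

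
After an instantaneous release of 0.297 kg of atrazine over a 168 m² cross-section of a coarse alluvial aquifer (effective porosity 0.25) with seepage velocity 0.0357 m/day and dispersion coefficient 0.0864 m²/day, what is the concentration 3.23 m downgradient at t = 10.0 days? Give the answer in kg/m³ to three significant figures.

0.000197 kg/m³

For an instantaneous plane source, C(x,t) = M/(n_e·A·√(4πDt)) · exp(−(x−vt)²/(4Dt)), with n_e·A the pore (flow) area.
Plume center vt = 0.0357 × 10.0 = 0.357 m, so the well at 3.23 m is 2.873 m downgradient of the peak.
√(4πDt) = 3.295 m, giving peak height M/(n_e·A·√(4πDt)) = 0.297/(0.25 × 168 × 3.295) = 0.002146 kg/m³.
(x−vt)²/(4Dt) = (2.873)²/(4 × 0.0864 × 10.0) = 2.388; exp(−2.388) = 0.09181.
C = 0.002146 × 0.09181 = 0.000197 kg/m³.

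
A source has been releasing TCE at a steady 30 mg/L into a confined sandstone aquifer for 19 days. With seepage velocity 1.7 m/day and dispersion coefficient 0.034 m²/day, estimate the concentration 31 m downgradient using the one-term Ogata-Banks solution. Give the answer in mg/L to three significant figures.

26.2 mg/L

For a continuous step input, C/C₀ ≈ ½·erfc((x−vt)/(2√(Dt))).
vt = 1.7 × 19 = 32.3 m and 2√(Dt) = 2√(0.034 × 19) = 1.607 m.
Argument (x−vt)/(2√(Dt)) = (31 − 32.3)/1.607 = -0.8090; ½·erfc(-0.8090) = 0.8737.
C = 30 × 0.8737 = 26.2 mg/L.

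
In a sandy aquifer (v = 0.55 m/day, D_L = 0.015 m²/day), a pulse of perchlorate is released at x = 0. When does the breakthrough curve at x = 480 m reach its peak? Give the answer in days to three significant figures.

For the 1D instantaneous-source solution, setting ∂C/∂t = 0 at fixed x gives v²t² + 2Dt − x² = 0, so t = (√(D² + v²x²) − D)/v².
√(D² + v²x²) = √(0.015² + 0.55² × 480²) = 264.0; v² = 0.3025.
t = (264.0 − 0.015)/0.3025 = 873 days (vs. the pure-advection estimate x/v = 873 d).

873 days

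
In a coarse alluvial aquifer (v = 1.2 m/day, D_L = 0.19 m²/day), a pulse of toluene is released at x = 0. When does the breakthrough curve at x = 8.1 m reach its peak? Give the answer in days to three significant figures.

For the 1D instantaneous-source solution, setting ∂C/∂t = 0 at fixed x gives v²t² + 2Dt − x² = 0, so t = (√(D² + v²x²) − D)/v².
√(D² + v²x²) = √(0.19² + 1.2² × 8.1²) = 9.722; v² = 1.44.
t = (9.722 − 0.19)/1.44 = 6.62 days (vs. the pure-advection estimate x/v = 6.75 d).

6.62 days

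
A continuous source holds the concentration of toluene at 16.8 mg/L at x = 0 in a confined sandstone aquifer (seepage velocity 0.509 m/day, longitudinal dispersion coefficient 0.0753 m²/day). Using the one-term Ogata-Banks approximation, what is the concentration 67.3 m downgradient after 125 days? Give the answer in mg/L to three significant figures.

For a continuous step input, C/C₀ ≈ ½·erfc((x−vt)/(2√(Dt))).
vt = 0.509 × 125 = 63.625 m and 2√(Dt) = 2√(0.0753 × 125) = 6.136 m.
Argument (x−vt)/(2√(Dt)) = (67.3 − 63.625)/6.136 = 0.5989; ½·erfc(0.5989) = 0.1985.
C = 16.8 × 0.1985 = 3.33 mg/L.

3.33 mg/L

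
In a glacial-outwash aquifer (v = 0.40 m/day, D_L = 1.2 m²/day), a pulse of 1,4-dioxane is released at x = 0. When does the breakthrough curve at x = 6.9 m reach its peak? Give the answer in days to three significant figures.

For the 1D instantaneous-source solution, setting ∂C/∂t = 0 at fixed x gives v²t² + 2Dt − x² = 0, so t = (√(D² + v²x²) − D)/v².
√(D² + v²x²) = √(1.2² + 0.40² × 6.9²) = 3.010; v² = 0.16.
t = (3.010 − 1.2)/0.16 = 11.3 days (vs. the pure-advection estimate x/v = 17.2 d).

11.3 days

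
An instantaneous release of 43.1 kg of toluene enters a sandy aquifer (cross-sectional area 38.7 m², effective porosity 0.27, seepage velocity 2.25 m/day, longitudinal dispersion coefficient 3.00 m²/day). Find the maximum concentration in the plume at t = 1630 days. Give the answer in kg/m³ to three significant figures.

0.0166 kg/m³

The peak of an instantaneous 1D plume sits at x = vt; there the Gaussian factor is 1 and C_max = M/(n_e·A·√(4πDt)), where n_e·A is the pore area the mass is dissolved in.
√(4πDt) = √(4π × 3.00 × 1630) = 247.9 m, so C_max = 43.1/(0.27 × 38.7 × 247.9) = 0.0166 kg/m³.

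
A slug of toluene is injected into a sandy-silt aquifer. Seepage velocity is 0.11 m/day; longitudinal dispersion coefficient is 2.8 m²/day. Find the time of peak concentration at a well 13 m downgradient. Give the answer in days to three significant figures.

28.4 days

For the 1D instantaneous-source solution, setting ∂C/∂t = 0 at fixed x gives v²t² + 2Dt − x² = 0, so t = (√(D² + v²x²) − D)/v².
√(D² + v²x²) = √(2.8² + 0.11² × 13²) = 3.144; v² = 0.0121.
t = (3.144 − 2.8)/0.0121 = 28.4 days (vs. the pure-advection estimate x/v = 118 d).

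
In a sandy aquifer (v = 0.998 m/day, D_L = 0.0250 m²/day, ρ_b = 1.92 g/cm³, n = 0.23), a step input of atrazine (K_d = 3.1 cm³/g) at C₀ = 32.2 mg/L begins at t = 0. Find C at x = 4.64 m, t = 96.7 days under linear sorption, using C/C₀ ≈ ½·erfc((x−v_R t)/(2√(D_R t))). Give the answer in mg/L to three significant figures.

0.215 mg/L

Retardation factor R = 1 + ρ_b·K_d/n = 1 + 1.92 × 3.1/0.23 = 26.88.
Sorption retards both mechanisms: v_R = v/R = 0.03713 m/day, D_R = D/R = 0.0009301 m²/day.
v_R·t = 0.03713 × 96.7 = 3.590471 m; 2√(D_R t) = 0.5998 m; argument = (4.64 − 3.590471)/0.5998 = 1.750.
C = C₀ × ½·erfc(1.750) = 32.2 × 0.006664 = 0.215 mg/L.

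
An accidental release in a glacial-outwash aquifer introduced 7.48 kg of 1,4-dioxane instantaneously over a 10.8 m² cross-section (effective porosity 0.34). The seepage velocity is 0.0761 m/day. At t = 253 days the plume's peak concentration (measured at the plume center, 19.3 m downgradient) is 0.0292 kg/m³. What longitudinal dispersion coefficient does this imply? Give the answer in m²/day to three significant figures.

1.53 m²/day

At the plume center C_max = M/(n_e·A·√(4πDt)), so D = M²/(4πt·(n_e·A·C_max)²).
n_e·A·C_max = 0.34 × 10.8 × 0.0292 = 0.1072 kg/m.
D = 7.48²/(4π × 253 × 0.1072²) = 1.53 m²/day.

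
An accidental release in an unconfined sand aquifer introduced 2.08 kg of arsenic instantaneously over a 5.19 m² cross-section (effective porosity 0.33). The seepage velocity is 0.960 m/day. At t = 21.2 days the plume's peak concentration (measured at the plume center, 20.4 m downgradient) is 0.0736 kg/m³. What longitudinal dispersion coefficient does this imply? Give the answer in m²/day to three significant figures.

At the plume center C_max = M/(n_e·A·√(4πDt)), so D = M²/(4πt·(n_e·A·C_max)²).
n_e·A·C_max = 0.33 × 5.19 × 0.0736 = 0.1261 kg/m.
D = 2.08²/(4π × 21.2 × 0.1261²) = 1.02 m²/day.

1.02 m²/day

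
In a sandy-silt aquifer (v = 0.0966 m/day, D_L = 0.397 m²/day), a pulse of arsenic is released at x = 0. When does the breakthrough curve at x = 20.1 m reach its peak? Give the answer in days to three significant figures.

For the 1D instantaneous-source solution, setting ∂C/∂t = 0 at fixed x gives v²t² + 2Dt − x² = 0, so t = (√(D² + v²x²) − D)/v².
√(D² + v²x²) = √(0.397² + 0.0966² × 20.1²) = 1.982; v² = 0.00933156.
t = (1.982 − 0.397)/0.00933156 = 170 days (vs. the pure-advection estimate x/v = 208 d).

170 days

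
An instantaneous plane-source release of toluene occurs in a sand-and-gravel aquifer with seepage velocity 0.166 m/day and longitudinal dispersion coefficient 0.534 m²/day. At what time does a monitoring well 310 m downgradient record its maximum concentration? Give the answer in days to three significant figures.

1850 days

For the 1D instantaneous-source solution, setting ∂C/∂t = 0 at fixed x gives v²t² + 2Dt − x² = 0, so t = (√(D² + v²x²) − D)/v².
√(D² + v²x²) = √(0.534² + 0.166² × 310²) = 51.46; v² = 0.027556.
t = (51.46 − 0.534)/0.027556 = 1850 days (vs. the pure-advection estimate x/v = 1870 d).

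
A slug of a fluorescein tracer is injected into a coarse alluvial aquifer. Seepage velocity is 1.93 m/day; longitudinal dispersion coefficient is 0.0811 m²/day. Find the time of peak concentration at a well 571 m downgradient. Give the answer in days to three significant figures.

296 days

For the 1D instantaneous-source solution, setting ∂C/∂t = 0 at fixed x gives v²t² + 2Dt − x² = 0, so t = (√(D² + v²x²) − D)/v².
√(D² + v²x²) = √(0.0811² + 1.93² × 571²) = 1102; v² = 3.7249.
t = (1102 − 0.0811)/3.7249 = 296 days (vs. the pure-advection estimate x/v = 296 d).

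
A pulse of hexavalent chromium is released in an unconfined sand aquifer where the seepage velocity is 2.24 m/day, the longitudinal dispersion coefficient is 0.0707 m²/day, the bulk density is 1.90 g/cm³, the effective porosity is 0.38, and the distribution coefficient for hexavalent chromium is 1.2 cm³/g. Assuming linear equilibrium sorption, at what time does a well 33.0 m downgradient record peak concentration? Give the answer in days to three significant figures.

Retardation factor R = 1 + ρ_b·K_d/n = 1 + 1.90 × 1.2/0.38 = 7.000.
Sorption retards both mechanisms: v_R = v/R = 0.3200 m/day, D_R = D/R = 0.01010 m²/day.
Peak time from v_R²t² + 2D_R t − x² = 0: t = (√(D_R² + v_R²x²) − D_R)/v_R².
√(D_R² + v_R²x²) = √(0.01010² + 0.3200² × 33.0²) = 10.56; v_R² = 0.1024.
t = (10.56 − 0.01010)/0.1024 = 103 days.

103 days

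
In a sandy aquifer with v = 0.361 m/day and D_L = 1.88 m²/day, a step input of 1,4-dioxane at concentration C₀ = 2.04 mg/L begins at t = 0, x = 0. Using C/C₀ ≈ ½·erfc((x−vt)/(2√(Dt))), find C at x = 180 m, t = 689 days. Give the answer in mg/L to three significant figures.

For a continuous step input, C/C₀ ≈ ½·erfc((x−vt)/(2√(Dt))).
vt = 0.361 × 689 = 248.729 m and 2√(Dt) = 2√(1.88 × 689) = 71.98 m.
Argument (x−vt)/(2√(Dt)) = (180 − 248.729)/71.98 = -0.9548; ½·erfc(-0.9548) = 0.9115.
C = 2.04 × 0.9115 = 1.86 mg/L.

1.86 mg/L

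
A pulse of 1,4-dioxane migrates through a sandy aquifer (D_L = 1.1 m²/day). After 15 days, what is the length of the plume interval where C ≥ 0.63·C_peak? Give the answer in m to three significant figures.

11.0 m

The plume is Gaussian with σ = √(2Dt) = √(2 × 1.1 × 15) = 5.745 m.
C/C_peak = exp(−Δx²/(2σ²)) = 0.63 ⇒ Δx = σ·√(−2 ln 0.63) = 5.745 × 0.9613 = 5.523 m.
Width = 2Δx = 11.0 m.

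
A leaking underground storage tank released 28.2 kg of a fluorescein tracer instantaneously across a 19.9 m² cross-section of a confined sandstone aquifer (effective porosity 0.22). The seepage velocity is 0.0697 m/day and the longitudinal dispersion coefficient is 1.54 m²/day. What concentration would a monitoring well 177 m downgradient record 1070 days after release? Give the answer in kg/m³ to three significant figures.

0.00911 kg/m³

For an instantaneous plane source, C(x,t) = M/(n_e·A·√(4πDt)) · exp(−(x−vt)²/(4Dt)), with n_e·A the pore (flow) area.
Plume center vt = 0.0697 × 1070 = 74.579 m, so the well at 177 m is 102.421 m downgradient of the peak.
√(4πDt) = 143.9 m, giving peak height M/(n_e·A·√(4πDt)) = 28.2/(0.22 × 19.9 × 143.9) = 0.04476 kg/m³.
(x−vt)²/(4Dt) = (102.421)²/(4 × 1.54 × 1070) = 1.592; exp(−1.592) = 0.2035.
C = 0.04476 × 0.2035 = 0.00911 kg/m³.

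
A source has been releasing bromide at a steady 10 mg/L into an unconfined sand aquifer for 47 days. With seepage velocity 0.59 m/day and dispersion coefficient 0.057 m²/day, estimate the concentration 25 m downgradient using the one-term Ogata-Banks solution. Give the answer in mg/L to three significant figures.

8.81 mg/L

For a continuous step input, C/C₀ ≈ ½·erfc((x−vt)/(2√(Dt))).
vt = 0.59 × 47 = 27.73 m and 2√(Dt) = 2√(0.057 × 47) = 3.274 m.
Argument (x−vt)/(2√(Dt)) = (25 − 27.73)/3.274 = -0.8338; ½·erfc(-0.8338) = 0.8808.
C = 10 × 0.8808 = 8.81 mg/L.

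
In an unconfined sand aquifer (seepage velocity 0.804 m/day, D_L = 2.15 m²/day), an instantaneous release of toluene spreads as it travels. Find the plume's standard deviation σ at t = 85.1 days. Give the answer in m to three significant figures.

Dispersive spreading gives a Gaussian with σ² = 2Dt; advection only shifts the center.
σ = √(2 × 2.15 × 85.1) = 19.1 m.

19.1 m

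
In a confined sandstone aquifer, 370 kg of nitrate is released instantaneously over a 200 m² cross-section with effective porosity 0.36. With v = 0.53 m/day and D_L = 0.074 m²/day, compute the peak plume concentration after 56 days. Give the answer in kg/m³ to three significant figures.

The peak of an instantaneous 1D plume sits at x = vt; there the Gaussian factor is 1 and C_max = M/(n_e·A·√(4πDt)), where n_e·A is the pore area the mass is dissolved in.
√(4πDt) = √(4π × 0.074 × 56) = 7.216 m, so C_max = 370/(0.36 × 200 × 7.216) = 0.712 kg/m³.

0.712 kg/m³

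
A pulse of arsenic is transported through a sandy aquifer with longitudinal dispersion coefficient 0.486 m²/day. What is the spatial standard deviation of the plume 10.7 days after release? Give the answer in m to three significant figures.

3.22 m

Dispersive spreading gives a Gaussian with σ² = 2Dt; advection only shifts the center.
σ = √(2 × 0.486 × 10.7) = 3.22 m.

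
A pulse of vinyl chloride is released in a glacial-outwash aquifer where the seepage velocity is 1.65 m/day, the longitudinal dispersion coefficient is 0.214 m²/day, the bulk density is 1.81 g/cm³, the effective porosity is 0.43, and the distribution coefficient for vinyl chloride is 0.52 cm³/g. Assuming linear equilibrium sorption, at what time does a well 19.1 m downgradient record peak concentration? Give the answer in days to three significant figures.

36.7 days

Retardation factor R = 1 + ρ_b·K_d/n = 1 + 1.81 × 0.52/0.43 = 3.189.
Sorption retards both mechanisms: v_R = v/R = 0.5174 m/day, D_R = D/R = 0.06711 m²/day.
Peak time from v_R²t² + 2D_R t − x² = 0: t = (√(D_R² + v_R²x²) − D_R)/v_R².
√(D_R² + v_R²x²) = √(0.06711² + 0.5174² × 19.1²) = 9.883; v_R² = 0.2677.
t = (9.883 − 0.06711)/0.2677 = 36.7 days.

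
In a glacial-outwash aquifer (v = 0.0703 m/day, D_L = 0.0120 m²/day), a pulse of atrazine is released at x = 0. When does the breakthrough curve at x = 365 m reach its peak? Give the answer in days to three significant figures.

5190 days

For the 1D instantaneous-source solution, setting ∂C/∂t = 0 at fixed x gives v²t² + 2Dt − x² = 0, so t = (√(D² + v²x²) − D)/v².
√(D² + v²x²) = √(0.0120² + 0.0703² × 365²) = 25.66; v² = 0.00494209.
t = (25.66 − 0.0120)/0.00494209 = 5190 days (vs. the pure-advection estimate x/v = 5190 d).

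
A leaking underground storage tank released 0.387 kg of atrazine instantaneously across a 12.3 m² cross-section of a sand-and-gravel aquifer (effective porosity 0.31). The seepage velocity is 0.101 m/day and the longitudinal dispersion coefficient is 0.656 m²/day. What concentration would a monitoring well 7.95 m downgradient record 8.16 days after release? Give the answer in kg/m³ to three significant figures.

For an instantaneous plane source, C(x,t) = M/(n_e·A·√(4πDt)) · exp(−(x−vt)²/(4Dt)), with n_e·A the pore (flow) area.
Plume center vt = 0.101 × 8.16 = 0.82416 m, so the well at 7.95 m is 7.12584 m downgradient of the peak.
√(4πDt) = 8.202 m, giving peak height M/(n_e·A·√(4πDt)) = 0.387/(0.31 × 12.3 × 8.202) = 0.01237 kg/m³.
(x−vt)²/(4Dt) = (7.12584)²/(4 × 0.656 × 8.16) = 2.371; exp(−2.371) = 0.09339.
C = 0.01237 × 0.09339 = 0.00116 kg/m³.

0.00116 kg/m³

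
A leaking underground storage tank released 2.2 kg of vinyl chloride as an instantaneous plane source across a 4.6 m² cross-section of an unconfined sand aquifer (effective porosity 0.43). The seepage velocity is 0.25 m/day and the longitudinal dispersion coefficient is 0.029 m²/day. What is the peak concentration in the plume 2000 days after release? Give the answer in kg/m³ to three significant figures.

The peak of an instantaneous 1D plume sits at x = vt; there the Gaussian factor is 1 and C_max = M/(n_e·A·√(4πDt)), where n_e·A is the pore area the mass is dissolved in.
√(4πDt) = √(4π × 0.029 × 2000) = 27.00 m, so C_max = 2.2/(0.43 × 4.6 × 27.00) = 0.0412 kg/m³.

0.0412 kg/m³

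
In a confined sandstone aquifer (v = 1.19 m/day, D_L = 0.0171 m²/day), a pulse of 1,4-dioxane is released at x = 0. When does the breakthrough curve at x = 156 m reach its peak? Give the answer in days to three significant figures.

131 days

For the 1D instantaneous-source solution, setting ∂C/∂t = 0 at fixed x gives v²t² + 2Dt − x² = 0, so t = (√(D² + v²x²) − D)/v².
√(D² + v²x²) = √(0.0171² + 1.19² × 156²) = 185.6; v² = 1.4161.
t = (185.6 − 0.0171)/1.4161 = 131 days (vs. the pure-advection estimate x/v = 131 d).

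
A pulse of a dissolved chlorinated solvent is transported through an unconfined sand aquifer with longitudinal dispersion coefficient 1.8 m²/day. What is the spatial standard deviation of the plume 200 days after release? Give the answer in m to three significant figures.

Dispersive spreading gives a Gaussian with σ² = 2Dt; advection only shifts the center.
σ = √(2 × 1.8 × 200) = 26.8 m.

26.8 m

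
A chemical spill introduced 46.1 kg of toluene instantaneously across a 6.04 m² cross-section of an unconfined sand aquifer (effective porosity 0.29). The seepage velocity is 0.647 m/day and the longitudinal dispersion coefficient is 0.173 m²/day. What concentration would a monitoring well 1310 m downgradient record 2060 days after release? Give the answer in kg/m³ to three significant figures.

For an instantaneous plane source, C(x,t) = M/(n_e·A·√(4πDt)) · exp(−(x−vt)²/(4Dt)), with n_e·A the pore (flow) area.
Plume center vt = 0.647 × 2060 = 1332.82 m, so the well at 1310 m is 22.82 m upgradient of the peak.
√(4πDt) = 66.92 m, giving peak height M/(n_e·A·√(4πDt)) = 46.1/(0.29 × 6.04 × 66.92) = 0.3933 kg/m³.
(x−vt)²/(4Dt) = (-22.82)²/(4 × 0.173 × 2060) = 0.3653; exp(−0.3653) = 0.6940.
C = 0.3933 × 0.6940 = 0.273 kg/m³.

0.273 kg/m³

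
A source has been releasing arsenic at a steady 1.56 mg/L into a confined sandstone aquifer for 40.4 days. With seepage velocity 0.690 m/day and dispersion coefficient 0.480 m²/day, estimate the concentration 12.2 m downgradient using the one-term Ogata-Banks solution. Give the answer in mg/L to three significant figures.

1.55 mg/L

For a continuous step input, C/C₀ ≈ ½·erfc((x−vt)/(2√(Dt))).
vt = 0.690 × 40.4 = 27.876 m and 2√(Dt) = 2√(0.480 × 40.4) = 8.807 m.
Argument (x−vt)/(2√(Dt)) = (12.2 − 27.876)/8.807 = -1.780; ½·erfc(-1.780) = 0.9941.
C = 1.56 × 0.9941 = 1.55 mg/L.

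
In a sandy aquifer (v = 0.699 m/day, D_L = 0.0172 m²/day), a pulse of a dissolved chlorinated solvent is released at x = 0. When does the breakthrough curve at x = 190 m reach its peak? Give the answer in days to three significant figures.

For the 1D instantaneous-source solution, setting ∂C/∂t = 0 at fixed x gives v²t² + 2Dt − x² = 0, so t = (√(D² + v²x²) − D)/v².
√(D² + v²x²) = √(0.0172² + 0.699² × 190²) = 132.8; v² = 0.488601.
t = (132.8 − 0.0172)/0.488601 = 272 days (vs. the pure-advection estimate x/v = 272 d).

272 days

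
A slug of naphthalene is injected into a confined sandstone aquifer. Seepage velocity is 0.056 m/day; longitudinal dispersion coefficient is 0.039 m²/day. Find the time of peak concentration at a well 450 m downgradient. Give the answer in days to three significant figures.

For the 1D instantaneous-source solution, setting ∂C/∂t = 0 at fixed x gives v²t² + 2Dt − x² = 0, so t = (√(D² + v²x²) − D)/v².
√(D² + v²x²) = √(0.039² + 0.056² × 450²) = 25.20; v² = 0.003136.
t = (25.20 − 0.039)/0.003136 = 8020 days (vs. the pure-advection estimate x/v = 8040 d).

8020 days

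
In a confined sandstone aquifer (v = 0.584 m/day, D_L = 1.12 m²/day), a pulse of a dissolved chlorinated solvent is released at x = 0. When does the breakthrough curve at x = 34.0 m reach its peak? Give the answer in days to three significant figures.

For the 1D instantaneous-source solution, setting ∂C/∂t = 0 at fixed x gives v²t² + 2Dt − x² = 0, so t = (√(D² + v²x²) − D)/v².
√(D² + v²x²) = √(1.12² + 0.584² × 34.0²) = 19.89; v² = 0.341056.
t = (19.89 − 1.12)/0.341056 = 55.0 days (vs. the pure-advection estimate x/v = 58.2 d).

55.0 days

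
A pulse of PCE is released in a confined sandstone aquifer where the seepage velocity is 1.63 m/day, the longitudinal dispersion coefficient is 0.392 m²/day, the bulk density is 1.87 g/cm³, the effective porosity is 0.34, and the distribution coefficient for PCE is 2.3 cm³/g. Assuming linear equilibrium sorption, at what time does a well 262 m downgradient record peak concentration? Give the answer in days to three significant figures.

2190 days

Retardation factor R = 1 + ρ_b·K_d/n = 1 + 1.87 × 2.3/0.34 = 13.65.
Sorption retards both mechanisms: v_R = v/R = 0.1194 m/day, D_R = D/R = 0.02872 m²/day.
Peak time from v_R²t² + 2D_R t − x² = 0: t = (√(D_R² + v_R²x²) − D_R)/v_R².
√(D_R² + v_R²x²) = √(0.02872² + 0.1194² × 262²) = 31.28; v_R² = 0.01426.
t = (31.28 − 0.02872)/0.01426 = 2190 days.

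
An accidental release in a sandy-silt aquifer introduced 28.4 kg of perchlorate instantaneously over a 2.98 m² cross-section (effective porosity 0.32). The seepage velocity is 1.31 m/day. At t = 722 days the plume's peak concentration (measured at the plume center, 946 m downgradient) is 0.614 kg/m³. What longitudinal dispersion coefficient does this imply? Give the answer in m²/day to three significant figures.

0.259 m²/day

At the plume center C_max = M/(n_e·A·√(4πDt)), so D = M²/(4πt·(n_e·A·C_max)²).
n_e·A·C_max = 0.32 × 2.98 × 0.614 = 0.5855 kg/m.
D = 28.4²/(4π × 722 × 0.5855²) = 0.259 m²/day.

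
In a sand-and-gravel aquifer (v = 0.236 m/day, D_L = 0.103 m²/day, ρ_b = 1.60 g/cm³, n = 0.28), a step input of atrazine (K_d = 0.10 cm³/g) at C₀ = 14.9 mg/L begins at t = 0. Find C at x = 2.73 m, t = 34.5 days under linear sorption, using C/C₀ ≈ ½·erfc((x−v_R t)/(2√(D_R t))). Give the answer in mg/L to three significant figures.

13.0 mg/L

Retardation factor R = 1 + ρ_b·K_d/n = 1 + 1.60 × 0.10/0.28 = 1.571.
Sorption retards both mechanisms: v_R = v/R = 0.1502 m/day, D_R = D/R = 0.06556 m²/day.
v_R·t = 0.1502 × 34.5 = 5.1819 m; 2√(D_R t) = 3.008 m; argument = (2.73 − 5.1819)/3.008 = -0.8151.
C = C₀ × ½·erfc(-0.8151) = 14.9 × 0.8755 = 13.0 mg/L.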